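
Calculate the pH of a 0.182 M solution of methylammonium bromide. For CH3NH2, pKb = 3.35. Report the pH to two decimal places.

CH3NH3+ is the conjugate acid of the weak base CH3NH2.
Kb = 10^(−3.35) = 4.47 × 10^-4
Ka = Kw/Kb = 1.0×10^-14 / 4.47 × 10^-4 = 2.24 × 10^-11
Ka = x²/(0.182 − x) = 2.24 × 10^-11
Assume x ≪ 0.182: x ≈ √(2.24 × 10^-11 × 0.182) = 2.02 × 10^-6 M
(x/C₀ = 0.0011% < 5%, so the approximation holds.)
pH = −log[H+] = −log(2.02 × 10^-6) = 5.69

pH = 5.69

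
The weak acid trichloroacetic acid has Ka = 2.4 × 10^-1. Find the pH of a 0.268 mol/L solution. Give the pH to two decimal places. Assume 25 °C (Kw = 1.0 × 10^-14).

pH = 0.79

Cl3CCOOH ⇌ Cl3CCOO- + H+
Ka = x²/(0.268 − x) = 2.4 × 10^-1
The 5% rule fails; solving x² + Ka·x − Ka·C₀ = 0 exactly:
x = (−Ka + √(Ka² + 4·Ka·C₀))/2 = 1.61 × 10^-1 M
pH = −log(1.61 × 10^-1) = 0.79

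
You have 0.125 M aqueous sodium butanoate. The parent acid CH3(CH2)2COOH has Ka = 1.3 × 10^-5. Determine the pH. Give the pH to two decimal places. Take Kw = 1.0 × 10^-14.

CH3(CH2)2COO- is the conjugate base of the weak acid CH3(CH2)2COOH.
Kb = Kw/Ka = 1.0×10^-14 / 1.3 × 10^-5 = 7.69 × 10^-10
Kb = [OH-]²/(0.125 − [OH-]) = 7.69 × 10^-10
Neglecting [OH-] in the denominator: [OH-] = √(7.69 × 10^-10 × 0.125) = 9.80 × 10^-6 M
pOH = 5.01, so pH = 14.00 − pOH = 8.99

pH = 8.99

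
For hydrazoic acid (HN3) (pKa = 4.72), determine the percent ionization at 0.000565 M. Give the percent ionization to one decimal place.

HN3 ⇌ N3- + H+; let x = [H+] at equilibrium.
Ka = 10^(−4.72) = 1.91 × 10^-5
Ka = x²/(C₀ − x); solving the quadratic gives x = 9.48 × 10^-5 M.
% ionization = x/C₀ × 100% = 9.48 × 10^-5/0.000565 × 100% = 16.8%

16.8%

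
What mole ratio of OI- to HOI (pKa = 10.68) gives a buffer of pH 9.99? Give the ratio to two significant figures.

ratio = 0.20

pH = pKa + log(r) ⇒ log(r) = 9.99 − 10.68 = -0.69
r = [OI-]/[HOI] = 10^(-0.69) = 0.204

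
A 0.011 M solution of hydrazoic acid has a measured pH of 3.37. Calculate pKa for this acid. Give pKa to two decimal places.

[H+] = 10^(-3.37) = 4.27 × 10^-4 M
At equilibrium [HA] = 0.011 − 4.27 × 10^-4 = 1.06 × 10^-2 M
Ka = [H+][A-]/[HA] = (4.27 × 10^-4)² / 1.06 × 10^-2 = 1.72 × 10^-5
pKa = -log(1.72 × 10^-5) = 4.76

pKa = 4.76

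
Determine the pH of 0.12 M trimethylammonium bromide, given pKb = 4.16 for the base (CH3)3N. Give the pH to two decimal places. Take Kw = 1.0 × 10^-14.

(CH3)3NH+ is the conjugate acid of the weak base (CH3)3N.
Kb = 10^(−4.16) = 6.92 × 10^-5
Ka = Kw/Kb = 1.0×10^-14 / 6.92 × 10^-5 = 1.45 × 10^-10
From the ICE table, Ka = x²/(0.12 − x) = 1.45 × 10^-10.
Assume x ≪ 0.12: x ≈ √(1.45 × 10^-10 × 0.12) = 4.17 × 10^-6 M
pH = −log(4.17 × 10^-6) = 5.38

pH = 5.38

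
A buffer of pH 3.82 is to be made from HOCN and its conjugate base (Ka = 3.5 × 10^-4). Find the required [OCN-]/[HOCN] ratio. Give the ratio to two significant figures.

ratio = 2.3

pKa = -log(3.5 × 10^-4) = 3.456
pH = pKa + log(r) ⇒ log(r) = 3.82 − 3.456 = +0.364
r = [OCN-]/[HOCN] = 10^(+0.364) = 2.31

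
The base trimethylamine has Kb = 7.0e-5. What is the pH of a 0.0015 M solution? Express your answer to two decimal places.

pH = 10.46

(CH3)3N + H2O ⇌ (CH3)3NH+ + OH-
Kb = x²/(0.0015 − x) = 7.0 × 10^-5
x is not negligible relative to C₀; solve x² + 7e-05·x − 1.05e-07 = 0.
x = [−7e-05 + √(7e-05² + 4.2e-07)]/2 = 2.91 × 10^-4 M
pOH = −log(2.91 × 10^-4) = 3.54; pH = 14.00 − 3.54 = 10.46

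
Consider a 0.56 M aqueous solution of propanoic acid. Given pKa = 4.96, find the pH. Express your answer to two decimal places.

CH3CH2COOH ⇌ CH3CH2COO- + H+
Ka = 10^(−4.96) = 1.10 × 10^-5
Ka = [H+]²/(0.56 − [H+]) = 1.10 × 10^-5
Since Ka ≪ C₀, [H+] ≈ √(Ka·C₀) = 2.48 × 10^-3 M.
([H+]/C₀ = 0.44% < 5%, so the approximation holds.)
pH = −log[H+] = −log(2.48 × 10^-3) = 2.61

pH = 2.61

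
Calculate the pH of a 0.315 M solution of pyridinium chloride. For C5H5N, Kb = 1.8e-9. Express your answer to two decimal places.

C5H5NH+ is the conjugate acid of the weak base C5H5N.
Ka = Kw/Kb = 1.0×10^-14 / 1.8 × 10^-9 = 5.56 × 10^-6
From the ICE table, Ka = [H+]²/(0.315 − [H+]) = 5.56 × 10^-6.
Since Ka ≪ C₀, [H+] ≈ √(Ka·C₀) = 1.32 × 10^-3 M.
([H+]/C₀ = 0.42% < 5%, so the approximation holds.)
pH = −log(1.32 × 10^-3) = 2.88

pH = 2.88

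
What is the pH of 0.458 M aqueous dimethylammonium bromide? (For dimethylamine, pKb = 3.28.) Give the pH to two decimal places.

pH = 5.53

(CH3)2NH2+ is the conjugate acid of the weak base (CH3)2NH.
Kb = 10^(−3.28) = 5.25 × 10^-4
Ka = Kw/Kb = 1.0×10^-14 / 5.25 × 10^-4 = 1.90 × 10^-11
Ka = x²/(0.458 − x) = 1.90 × 10^-11
Since Ka ≪ C₀, x ≈ √(Ka·C₀) = 2.95 × 10^-6 M.
(x/C₀ = 0.00064% < 5%, so the approximation holds.)
pH = −log[H+] = −log(2.95 × 10^-6) = 5.53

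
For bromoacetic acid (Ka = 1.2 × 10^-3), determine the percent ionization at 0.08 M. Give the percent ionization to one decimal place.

11.5%

BrCH2COOH ⇌ BrCH2COO- + H+; let x = [H+] at equilibrium.
Solve x² + 0.0012x − 9.6e-05 = 0 → x = 9.22 × 10^-3 M
% ionization = x/C₀ × 100% = 9.22 × 10^-3/0.08 × 100% = 11.5%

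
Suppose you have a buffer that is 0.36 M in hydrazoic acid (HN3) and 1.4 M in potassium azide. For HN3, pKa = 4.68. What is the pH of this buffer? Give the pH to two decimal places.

pH = pKa + log([A⁻]/[HA]) = 4.68 + log(1.4/0.36)
pH = 4.68 + (+0.590) = 5.27

pH = 5.27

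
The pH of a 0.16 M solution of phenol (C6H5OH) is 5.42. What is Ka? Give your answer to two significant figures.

Ka = 9.0 × 10^-11

[H+] = 10^(-5.42) = 3.80 × 10^-6 M
At equilibrium [HA] = 0.16 − 3.80 × 10^-6 = 1.60 × 10^-1 M
Ka = [H+][A-]/[HA] = (3.80 × 10^-6)² / 1.60 × 10^-1 = 9.0 × 10^-11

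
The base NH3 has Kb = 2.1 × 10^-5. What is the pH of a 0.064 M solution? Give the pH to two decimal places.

NH3 + H2O ⇌ NH4+ + OH-
Let x = [OH-] at equilibrium. Kb = x²/(0.064 − x).
Neglecting x in the denominator: x = √(2.1 × 10^-5 × 0.064) = 1.16 × 10^-3 M
Check: 1.8% ionized — well under 5%, approximation valid.
pOH = −log(1.16 × 10^-3) = 2.94; pH = 14.00 − 2.94 = 11.06

pH = 11.06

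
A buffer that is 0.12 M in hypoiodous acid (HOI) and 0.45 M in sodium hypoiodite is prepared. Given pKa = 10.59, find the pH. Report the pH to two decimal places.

Using pH = pKa + log([base]/[acid]) with [base]/[acid] = 0.45/0.12:
pH = 10.59 + (+0.574) = 11.16

pH = 11.16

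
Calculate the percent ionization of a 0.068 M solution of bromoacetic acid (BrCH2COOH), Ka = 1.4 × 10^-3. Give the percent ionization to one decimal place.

13.4%

BrCH2COOH ⇌ BrCH2COO- + H+; let x = [H+] at equilibrium.
Ka = x²/(C₀ − x); solving the quadratic gives x = 9.08 × 10^-3 M.
% ionization = x/C₀ × 100% = 9.08 × 10^-3/0.068 × 100% = 13.4%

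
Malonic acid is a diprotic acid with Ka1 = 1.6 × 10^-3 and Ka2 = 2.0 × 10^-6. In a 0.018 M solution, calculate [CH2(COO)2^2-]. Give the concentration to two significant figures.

First ionization gives [H+] ≈ [CH2(COOH)COO-] = 4.63 × 10^-3 M.
Second step: Ka2 = [H+][CH2(COO)2^2-]/[CH2(COOH)COO-] ≈ [CH2(COO)2^2-] (since [H+] ≈ [CH2(COOH)COO-]).
So [CH2(COO)2^2-] ≈ Ka2.

2.0 × 10^-6 M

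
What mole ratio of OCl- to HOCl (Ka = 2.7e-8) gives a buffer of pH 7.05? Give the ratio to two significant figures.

ratio = 0.30

pKa = -log(2.7 × 10^-8) = 7.569
pH = pKa + log(r) ⇒ log(r) = 7.05 − 7.569 = -0.519
r = [OCl-]/[HOCl] = 10^(-0.519) = 0.303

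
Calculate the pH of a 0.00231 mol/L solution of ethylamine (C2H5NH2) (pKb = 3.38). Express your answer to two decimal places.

pH = 10.90

C2H5NH2 + H2O ⇌ C2H5NH3+ + OH-
Kb = 10^(−3.38) = 4.17 × 10^-4
From the ICE table, Kb = [OH-]²/(0.00231 − [OH-]) = 4.17 × 10^-4.
[OH-] is not negligible relative to C₀; solve [OH-]² + 0.000417·[OH-] − 9.63e-07 = 0.
[OH-] = (−Kb + √(Kb² + 4·Kb·C₀))/2 = 7.95 × 10^-4 M
pOH = 3.10, so pH = 14.00 − pOH = 10.90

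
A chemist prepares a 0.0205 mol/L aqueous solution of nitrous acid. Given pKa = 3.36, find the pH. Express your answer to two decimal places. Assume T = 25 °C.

pH = 2.56

HNO2 ⇌ NO2- + H+
Ka = 10^(−3.36) = 4.37 × 10^-4
From the ICE table, Ka = x²/(0.0205 − x) = 4.37 × 10^-4.
Here C₀/Ka ≈ 46.9, so the small-x approximation fails. Use the quadratic:
x = [−0.000437 + √(0.000437² + 3.58e-05)]/2 = 2.78 × 10^-3 M
pH = −log[H+] = −log(2.78 × 10^-3) = 2.56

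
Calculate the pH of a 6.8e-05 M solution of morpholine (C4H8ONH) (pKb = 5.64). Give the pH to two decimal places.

C4H8ONH + H2O ⇌ C4H8ONH2+ + OH-
Kb = 10^(−5.64) = 2.29 × 10^-6
Kb = [OH-]²/(6.8e-05 − [OH-]) = 2.29 × 10^-6
Here C₀/Kb ≈ 29.7, so the small-[OH-] approximation fails. Use the quadratic:
[OH-] = (−Kb + √(Kb² + 4·Kb·C₀))/2 = 1.14 × 10^-5 M
pOH = −log(1.14 × 10^-5) = 4.94; pH = 14.00 − 4.94 = 9.06

pH = 9.06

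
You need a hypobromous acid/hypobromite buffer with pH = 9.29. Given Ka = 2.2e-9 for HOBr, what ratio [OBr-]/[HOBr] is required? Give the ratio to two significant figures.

pKa = -log(2.2 × 10^-9) = 8.658
pH = pKa + log(r) ⇒ log(r) = 9.29 − 8.658 = +0.632
r = [OBr-]/[HOBr] = 10^(+0.632) = 4.29

ratio = 4.3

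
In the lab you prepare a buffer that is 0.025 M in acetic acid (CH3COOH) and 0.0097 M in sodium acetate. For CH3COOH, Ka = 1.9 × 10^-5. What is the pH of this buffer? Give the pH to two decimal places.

pKa = −log(1.9 × 10^-5) = 4.721
Using pH = pKa + log([base]/[acid]) with [base]/[acid] = 0.0097/0.025:
pH = 4.721 + (-0.411) = 4.31

pH = 4.31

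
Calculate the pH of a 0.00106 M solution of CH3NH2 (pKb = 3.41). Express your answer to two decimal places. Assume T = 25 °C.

CH3NH2 + H2O ⇌ CH3NH3+ + OH-
Kb = 10^(−3.41) = 3.89 × 10^-4
Let x = [OH-] at equilibrium. Kb = x²/(0.00106 − x).
Here C₀/Kb ≈ 2.72, so the small-x approximation fails. Use the quadratic:
x = (−Kb + √(Kb² + 4·Kb·C₀))/2 = 4.76 × 10^-4 M
pOH = −log(4.76 × 10^-4) = 3.32; pH = 14.00 − 3.32 = 10.68

pH = 10.68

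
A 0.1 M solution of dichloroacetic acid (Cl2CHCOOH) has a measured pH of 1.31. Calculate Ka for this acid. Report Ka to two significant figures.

[H+] = 10^(-1.31) = 4.90 × 10^-2 M
At equilibrium [HA] = 0.1 − 4.90 × 10^-2 = 5.10 × 10^-2 M
Ka = [H+][A-]/[HA] = (4.90 × 10^-2)² / 5.10 × 10^-2 = 4.7 × 10^-2

Ka = 4.7 × 10^-2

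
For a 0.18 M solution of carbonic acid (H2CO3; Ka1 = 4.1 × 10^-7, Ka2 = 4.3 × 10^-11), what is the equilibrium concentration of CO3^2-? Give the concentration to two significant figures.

First ionization gives [H+] ≈ [HCO3-] = 2.72 × 10^-4 M.
Second step: Ka2 = [H+][CO3^2-]/[HCO3-] ≈ [CO3^2-] (since [H+] ≈ [HCO3-]).
So [CO3^2-] ≈ Ka2.

4.3 × 10^-11 M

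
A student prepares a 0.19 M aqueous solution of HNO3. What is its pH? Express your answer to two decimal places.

pH = 0.72

HNO3 is a strong acid and dissociates completely, so [H+] = 0.19 M.
pH = -log(0.19) = 0.72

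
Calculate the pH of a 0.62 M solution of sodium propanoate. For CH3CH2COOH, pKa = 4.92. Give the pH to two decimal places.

CH3CH2COO- is the conjugate base of the weak acid CH3CH2COOH.
Ka = 10^(−4.92) = 1.20 × 10^-5
Kb = Kw/Ka = 1.0×10^-14 / 1.20 × 10^-5 = 8.33 × 10^-10
Let x = [OH-] at equilibrium. Kb = x²/(0.62 − x).
Assume x ≪ 0.62: x ≈ √(8.33 × 10^-10 × 0.62) = 2.27 × 10^-5 M
(x/C₀ = 0.0037% < 5%, so the approximation holds.)
pOH = −log(2.27 × 10^-5) = 4.64; pH = 14.00 − 4.64 = 9.36

pH = 9.36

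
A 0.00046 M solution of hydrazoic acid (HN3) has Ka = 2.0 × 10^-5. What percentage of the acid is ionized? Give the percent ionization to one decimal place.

18.8%

HN3 ⇌ N3- + H+; let x = [H+] at equilibrium.
Solve x² + 2e-05x − 9.2e-09 = 0 → x = 8.64 × 10^-5 M
% ionization = x/C₀ × 100% = 8.64 × 10^-5/0.00046 × 100% = 18.8%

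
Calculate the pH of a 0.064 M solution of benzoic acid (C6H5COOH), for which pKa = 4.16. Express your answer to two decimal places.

C6H5COOH ⇌ C6H5COO- + H+
Ka = 10^(−4.16) = 6.92 × 10^-5
From the ICE table, Ka = x²/(0.064 − x) = 6.92 × 10^-5.
Assume x ≪ 0.064: x ≈ √(6.92 × 10^-5 × 0.064) = 2.10 × 10^-3 M
Check: 3.3% ionized — well under 5%, approximation valid.
pH = −log[H+] = −log(2.10 × 10^-3) = 2.68

pH = 2.68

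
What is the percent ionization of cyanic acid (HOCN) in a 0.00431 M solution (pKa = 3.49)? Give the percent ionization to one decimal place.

HOCN ⇌ OCN- + H+; let x = [H+] at equilibrium.
Ka = 10^(−3.49) = 3.24 × 10^-4
Ka = x²/(C₀ − x); solving the quadratic gives x = 1.03 × 10^-3 M.
Fraction ionized = 1.03 × 10^-3 / 0.00431 = 0.2390 → 23.9%

23.9%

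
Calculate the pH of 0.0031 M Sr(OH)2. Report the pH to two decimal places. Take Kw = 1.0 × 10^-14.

Sr(OH)2 is a strong base (each formula unit releases 2 OH-); [OH-] = 0.0062 M.
pOH = -log(0.0062) = 2.21
pH = 14.00 - 2.21 = 11.79

pH = 11.79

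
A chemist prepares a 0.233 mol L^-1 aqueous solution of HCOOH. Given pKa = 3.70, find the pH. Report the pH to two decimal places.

pH = 2.17

HCOOH ⇌ HCOO- + H+
Ka = 10^(−3.70) = 2.00 × 10^-4
Ka = [H+]²/(0.233 − [H+]) = 2.00 × 10^-4
Since Ka ≪ C₀, [H+] ≈ √(Ka·C₀) = 6.83 × 10^-3 M.
([H+]/C₀ = 2.9% < 5%, so the approximation holds.)
pH = −log[H+] = −log(6.83 × 10^-3) = 2.17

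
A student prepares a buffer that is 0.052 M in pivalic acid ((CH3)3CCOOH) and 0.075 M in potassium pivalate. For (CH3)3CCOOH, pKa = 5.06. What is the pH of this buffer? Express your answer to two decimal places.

pH = 5.22

Using pH = pKa + log([base]/[acid]) with [base]/[acid] = 0.075/0.052:
pH = 5.06 + (+0.159) = 5.22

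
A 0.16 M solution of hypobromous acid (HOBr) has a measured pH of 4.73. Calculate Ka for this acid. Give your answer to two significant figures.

[H+] = 10^(-4.73) = 1.86 × 10^-5 M
At equilibrium [HA] = 0.16 − 1.86 × 10^-5 = 1.60 × 10^-1 M
Ka = [H+][A-]/[HA] = (1.86 × 10^-5)² / 1.60 × 10^-1 = 2.2 × 10^-9

Ka = 2.2 × 10^-9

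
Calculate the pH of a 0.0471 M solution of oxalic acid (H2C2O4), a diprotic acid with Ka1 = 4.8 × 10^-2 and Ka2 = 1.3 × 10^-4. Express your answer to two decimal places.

pH = 1.53

Ka1 ≫ Ka2, so treat the first dissociation as the only significant source of H+.
Ka1 = x²/(0.0471 − x) = 4.8 × 10^-2
Solving the quadratic: x = (−Ka1 + √(Ka1² + 4·Ka1·C₀))/2 = 2.93 × 10^-2 M
pH = −log(2.93 × 10^-2) = 1.53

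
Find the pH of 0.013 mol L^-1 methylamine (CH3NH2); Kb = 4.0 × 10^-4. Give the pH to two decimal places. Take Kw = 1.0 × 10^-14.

pH = 11.32

CH3NH2 + H2O ⇌ CH3NH3+ + OH-
From the ICE table, Kb = [OH-]²/(0.013 − [OH-]) = 4.0 × 10^-4.
Here C₀/Kb ≈ 32.5, so the small-[OH-] approximation fails. Use the quadratic:
[OH-] = [−0.0004 + √(0.0004² + 2.08e-05)]/2 = 2.09 × 10^-3 M
pOH = 2.68, so pH = 14.00 − pOH = 11.32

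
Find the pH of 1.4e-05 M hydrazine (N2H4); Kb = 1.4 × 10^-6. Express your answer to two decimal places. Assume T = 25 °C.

N2H4 + H2O ⇌ N2H5+ + OH-
Let x = [OH-] at equilibrium. Kb = x²/(1.4e-05 − x).
Here C₀/Kb ≈ 10, so the small-x approximation fails. Use the quadratic:
x = [−1.4e-06 + √(1.4e-06² + 7.84e-11)]/2 = 3.78 × 10^-6 M
pOH = 5.42, so pH = 14.00 − pOH = 8.58

pH = 8.58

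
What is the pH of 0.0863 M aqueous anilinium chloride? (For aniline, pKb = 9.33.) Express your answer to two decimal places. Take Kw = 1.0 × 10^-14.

pH = 2.87

C6H5NH3+ is the conjugate acid of the weak base C6H5NH2.
Kb = 10^(−9.33) = 4.68 × 10^-10
Ka = Kw/Kb = 1.0×10^-14 / 4.68 × 10^-10 = 2.14 × 10^-5
From the ICE table, Ka = [H+]²/(0.0863 − [H+]) = 2.14 × 10^-5.
Since Ka ≪ C₀, [H+] ≈ √(Ka·C₀) = 1.36 × 10^-3 M.
pH = −log[H+] = −log(1.36 × 10^-3) = 2.87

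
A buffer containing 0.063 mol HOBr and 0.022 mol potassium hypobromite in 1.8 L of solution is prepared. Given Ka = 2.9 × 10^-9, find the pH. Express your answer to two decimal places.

pKa = −log(2.9 × 10^-9) = 8.538
Henderson–Hasselbalch: pH = pKa + log([OBr-]/[HOBr]) = 8.538 + log(0.022/0.063)
pH = 8.538 + (-0.457) = 8.08

pH = 8.08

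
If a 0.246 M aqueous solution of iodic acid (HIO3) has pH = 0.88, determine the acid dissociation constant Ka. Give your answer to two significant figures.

[H+] = 10^(-0.88) = 1.32 × 10^-1 M
At equilibrium [HA] = 0.246 − 1.32 × 10^-1 = 1.14 × 10^-1 M
Ka = [H+][A-]/[HA] = (1.32 × 10^-1)² / 1.14 × 10^-1 = 1.5 × 10^-1

Ka = 1.5 × 10^-1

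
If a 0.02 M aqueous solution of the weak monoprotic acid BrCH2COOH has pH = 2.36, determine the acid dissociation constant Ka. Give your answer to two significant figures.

[H+] = 10^(-2.36) = 4.37 × 10^-3 M
At equilibrium [HA] = 0.02 − 4.37 × 10^-3 = 1.56 × 10^-2 M
Ka = [H+][A-]/[HA] = (4.37 × 10^-3)² / 1.56 × 10^-2 = 1.2 × 10^-3

Ka = 1.2 × 10^-3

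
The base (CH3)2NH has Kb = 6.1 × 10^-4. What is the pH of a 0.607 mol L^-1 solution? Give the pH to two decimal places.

pH = 12.28

(CH3)2NH + H2O ⇌ (CH3)2NH2+ + OH-
Kb = [OH-]²/(0.607 − [OH-]) = 6.1 × 10^-4
Neglecting [OH-] in the denominator: [OH-] = √(6.1 × 10^-4 × 0.607) = 1.92 × 10^-2 M
pOH = −log(1.92 × 10^-2) = 1.72; pH = 14.00 − 1.72 = 12.28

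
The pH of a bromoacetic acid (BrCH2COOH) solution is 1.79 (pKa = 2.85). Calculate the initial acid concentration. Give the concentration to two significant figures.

[H+] = 10^(-1.79) = 1.62 × 10^-2 M = x
Ka = 10^(−2.85) = 1.41 × 10^-3
Ka = x²/(C₀ − x) ⇒ C₀ = x + x²/Ka
C₀ = 1.62 × 10^-2 + (1.62 × 10^-2)²/(1.41 × 10^-3) = 2.02 × 10^-1 M

C₀ = 2.0 × 10^-1 M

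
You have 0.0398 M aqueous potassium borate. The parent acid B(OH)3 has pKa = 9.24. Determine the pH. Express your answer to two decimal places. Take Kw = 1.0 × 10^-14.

pH = 10.92

B(OH)4- is the conjugate base of the weak acid B(OH)3.
Ka = 10^(−9.24) = 5.75 × 10^-10
Kb = Kw/Ka = 1.0×10^-14 / 5.75 × 10^-10 = 1.74 × 10^-5
Let x = [OH-] at equilibrium. Kb = x²/(0.0398 − x).
Neglecting x in the denominator: x = √(1.74 × 10^-5 × 0.0398) = 8.32 × 10^-4 M
(x/C₀ = 2.1% < 5%, so the approximation holds.)
pOH = −log(8.32 × 10^-4) = 3.08; pH = 14.00 − 3.08 = 10.92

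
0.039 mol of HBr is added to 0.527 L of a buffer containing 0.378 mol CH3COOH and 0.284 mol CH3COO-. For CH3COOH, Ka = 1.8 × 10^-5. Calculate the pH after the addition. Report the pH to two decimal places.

After neutralization: n(CH3COOH) = 0.417 mol, n(CH3COO-) = 0.245 mol.
pKa = −log(1.8 × 10^-5) = 4.745
Henderson–Hasselbalch with mole ratio 0.245/0.417: pH = 4.745 + (-0.231)

pH = 4.51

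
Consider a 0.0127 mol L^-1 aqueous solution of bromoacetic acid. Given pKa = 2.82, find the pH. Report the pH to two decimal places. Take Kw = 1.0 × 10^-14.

pH = 2.43

BrCH2COOH ⇌ BrCH2COO- + H+
Ka = 10^(−2.82) = 1.51 × 10^-3
From the ICE table, Ka = [H+]²/(0.0127 − [H+]) = 1.51 × 10^-3.
Here C₀/Ka ≈ 8.41, so the small-[H+] approximation fails. Use the quadratic:
[H+] = [−0.00151 + √(0.00151² + 7.67e-05)]/2 = 3.69 × 10^-3 M
pH = −log(3.69 × 10^-3) = 2.43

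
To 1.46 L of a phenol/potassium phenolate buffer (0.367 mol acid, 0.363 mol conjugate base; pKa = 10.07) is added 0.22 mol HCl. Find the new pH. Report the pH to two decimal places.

After neutralization: n(C6H5OH) = 0.587 mol, n(C6H5O-) = 0.143 mol.
pH = pKa + log([A⁻]/[HA]) = 10.07 + log(0.143/0.587) = 10.07 -0.613

pH = 9.46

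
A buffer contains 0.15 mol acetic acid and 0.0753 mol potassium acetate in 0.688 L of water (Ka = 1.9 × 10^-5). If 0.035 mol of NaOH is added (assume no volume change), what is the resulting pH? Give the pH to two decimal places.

OH- converts CH3COOH to CH3COO-: CH3COOH → 0.115 mol, CH3COO- → 0.11 mol.
pKa = −log(1.9 × 10^-5) = 4.721
Henderson–Hasselbalch with mole ratio 0.11/0.115: pH = 4.721 + (-0.019)

pH = 4.70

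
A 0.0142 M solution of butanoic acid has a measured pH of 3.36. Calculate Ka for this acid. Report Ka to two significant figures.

[H+] = 10^(-3.36) = 4.37 × 10^-4 M
At equilibrium [HA] = 0.0142 − 4.37 × 10^-4 = 1.38 × 10^-2 M
Ka = [H+][A-]/[HA] = (4.37 × 10^-4)² / 1.38 × 10^-2 = 1.4 × 10^-5

Ka = 1.4 × 10^-5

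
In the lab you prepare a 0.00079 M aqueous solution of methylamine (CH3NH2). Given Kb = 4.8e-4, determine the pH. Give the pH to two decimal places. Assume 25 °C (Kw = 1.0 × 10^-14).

pH = 10.62

CH3NH2 + H2O ⇌ CH3NH3+ + OH-
From the ICE table, Kb = x²/(0.00079 − x) = 4.8 × 10^-4.
x is not negligible relative to C₀; solve x² + 0.00048·x − 3.79e-07 = 0.
x = [−0.00048 + √(0.00048² + 1.52e-06)]/2 = 4.21 × 10^-4 M
pOH = −log(4.21 × 10^-4) = 3.38; pH = 14.00 − 3.38 = 10.62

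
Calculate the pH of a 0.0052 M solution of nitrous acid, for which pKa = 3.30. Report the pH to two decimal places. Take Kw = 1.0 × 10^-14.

pH = 2.86

HNO2 ⇌ NO2- + H+
Ka = 10^(−3.30) = 5.01 × 10^-4
Ka = [H+]²/(0.0052 − [H+]) = 5.01 × 10^-4
Here C₀/Ka ≈ 10.4, so the small-[H+] approximation fails. Use the quadratic:
[H+] = (−Ka + √(Ka² + 4·Ka·C₀))/2 = 1.38 × 10^-3 M
pH = −log[H+] = −log(1.38 × 10^-3) = 2.86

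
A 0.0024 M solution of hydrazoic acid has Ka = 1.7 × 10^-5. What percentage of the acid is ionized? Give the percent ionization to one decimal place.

HN3 ⇌ N3- + H+; let x = [H+] at equilibrium.
Ka = x²/(C₀ − x); solving the quadratic gives x = 1.94 × 10^-4 M.
Fraction ionized = 1.94 × 10^-4 / 0.0024 = 0.0808 → 8.1%

8.1%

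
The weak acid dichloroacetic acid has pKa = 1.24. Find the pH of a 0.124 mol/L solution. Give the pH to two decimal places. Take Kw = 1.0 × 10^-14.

Cl2CHCOOH ⇌ Cl2CHCOO- + H+
Ka = 10^(−1.24) = 5.75 × 10^-2
From the ICE table, Ka = [H+]²/(0.124 − [H+]) = 5.75 × 10^-2.
Here C₀/Ka ≈ 2.16, so the small-[H+] approximation fails. Use the quadratic:
[H+] = [−0.0575 + √(0.0575² + 0.0285)]/2 = 6.04 × 10^-2 M
pH = −log(6.04 × 10^-2) = 1.22

pH = 1.22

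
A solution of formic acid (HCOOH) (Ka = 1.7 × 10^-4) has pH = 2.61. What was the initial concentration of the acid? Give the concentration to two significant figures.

C₀ = 3.8 × 10^-2 M

[H+] = 10^(-2.61) = 2.45 × 10^-3 M = x
Ka = x²/(C₀ − x) ⇒ C₀ = x + x²/Ka
C₀ = 2.45 × 10^-3 + (2.45 × 10^-3)²/(1.7 × 10^-4) = 3.78 × 10^-2 M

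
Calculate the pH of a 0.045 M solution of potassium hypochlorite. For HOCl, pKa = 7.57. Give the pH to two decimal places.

pH = 10.11

OCl- is the conjugate base of the weak acid HOCl.
Ka = 10^(−7.57) = 2.69 × 10^-8
Kb = Kw/Ka = 1.0×10^-14 / 2.69 × 10^-8 = 3.72 × 10^-7
From the ICE table, Kb = [OH-]²/(0.045 − [OH-]) = 3.72 × 10^-7.
Since Kb ≪ C₀, [OH-] ≈ √(Kb·C₀) = 1.29 × 10^-4 M.
pOH = 3.89, so pH = 14.00 − pOH = 10.11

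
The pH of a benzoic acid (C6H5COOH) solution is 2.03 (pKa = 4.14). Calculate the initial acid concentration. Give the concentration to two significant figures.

[H+] = 10^(-2.03) = 9.33 × 10^-3 M = x
Ka = 10^(−4.14) = 7.24 × 10^-5
Ka = x²/(C₀ − x) ⇒ C₀ = x + x²/Ka
C₀ = 9.33 × 10^-3 + (9.33 × 10^-3)²/(7.24 × 10^-5) = 1.21 M

C₀ = 1.2 M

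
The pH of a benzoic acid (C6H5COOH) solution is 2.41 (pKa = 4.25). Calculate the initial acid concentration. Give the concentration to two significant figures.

C₀ = 2.7 × 10^-1 M

[H+] = 10^(-2.41) = 3.89 × 10^-3 M = x
Ka = 10^(−4.25) = 5.62 × 10^-5
Ka = x²/(C₀ − x) ⇒ C₀ = x + x²/Ka
C₀ = 3.89 × 10^-3 + (3.89 × 10^-3)²/(5.62 × 10^-5) = 2.73 × 10^-1 M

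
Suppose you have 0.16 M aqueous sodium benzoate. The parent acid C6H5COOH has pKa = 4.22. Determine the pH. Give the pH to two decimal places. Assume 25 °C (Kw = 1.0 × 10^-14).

C6H5COO- is the conjugate base of the weak acid C6H5COOH.
Ka = 10^(−4.22) = 6.03 × 10^-5
Kb = Kw/Ka = 1.0×10^-14 / 6.03 × 10^-5 = 1.66 × 10^-10
Kb = x²/(0.16 − x) = 1.66 × 10^-10
Assume x ≪ 0.16: x ≈ √(1.66 × 10^-10 × 0.16) = 5.15 × 10^-6 M
pOH = 5.29, so pH = 14.00 − pOH = 8.71

pH = 8.71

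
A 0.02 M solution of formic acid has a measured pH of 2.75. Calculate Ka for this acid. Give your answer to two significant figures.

[H+] = 10^(-2.75) = 1.78 × 10^-3 M
At equilibrium [HA] = 0.02 − 1.78 × 10^-3 = 1.82 × 10^-2 M
Ka = [H+][A-]/[HA] = (1.78 × 10^-3)² / 1.82 × 10^-2 = 1.7 × 10^-4

Ka = 1.7 × 10^-4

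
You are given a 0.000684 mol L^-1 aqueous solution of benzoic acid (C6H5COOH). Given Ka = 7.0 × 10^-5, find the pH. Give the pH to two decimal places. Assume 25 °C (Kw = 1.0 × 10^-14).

C6H5COOH ⇌ C6H5COO- + H+
Ka = [H+]²/(0.000684 − [H+]) = 7.0 × 10^-5
The 5% rule fails; solving [H+]² + Ka·[H+] − Ka·C₀ = 0 exactly:
[H+] = (−Ka + √(Ka² + 4·Ka·C₀))/2 = 1.87 × 10^-4 M
pH = −log[H+] = −log(1.87 × 10^-4) = 3.73

pH = 3.73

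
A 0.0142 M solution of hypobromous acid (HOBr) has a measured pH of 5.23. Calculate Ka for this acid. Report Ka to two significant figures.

Ka = 2.4 × 10^-9

[H+] = 10^(-5.23) = 5.89 × 10^-6 M
At equilibrium [HA] = 0.0142 − 5.89 × 10^-6 = 1.42 × 10^-2 M
Ka = [H+][A-]/[HA] = (5.89 × 10^-6)² / 1.42 × 10^-2 = 2.4 × 10^-9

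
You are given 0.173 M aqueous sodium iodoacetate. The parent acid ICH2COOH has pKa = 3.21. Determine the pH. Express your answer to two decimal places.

ICH2COO- is the conjugate base of the weak acid ICH2COOH.
Ka = 10^(−3.21) = 6.17 × 10^-4
Kb = Kw/Ka = 1.0×10^-14 / 6.17 × 10^-4 = 1.62 × 10^-11
Kb = x²/(0.173 − x) = 1.62 × 10^-11
Neglecting x in the denominator: x = √(1.62 × 10^-11 × 0.173) = 1.67 × 10^-6 M
Check: 0.00097% ionized — well under 5%, approximation valid.
pOH = 5.78, so pH = 14.00 − pOH = 8.22

pH = 8.22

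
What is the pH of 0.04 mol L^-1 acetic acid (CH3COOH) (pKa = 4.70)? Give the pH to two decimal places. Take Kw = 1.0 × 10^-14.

pH = 3.05

CH3COOH ⇌ CH3COO- + H+
Ka = 10^(−4.70) = 2.00 × 10^-5
From the ICE table, Ka = [H+]²/(0.04 − [H+]) = 2.00 × 10^-5.
Assume [H+] ≪ 0.04: [H+] ≈ √(2.00 × 10^-5 × 0.04) = 8.94 × 10^-4 M
([H+]/C₀ = 2.2% < 5%, so the approximation holds.)
pH = −log[H+] = −log(8.94 × 10^-4) = 3.05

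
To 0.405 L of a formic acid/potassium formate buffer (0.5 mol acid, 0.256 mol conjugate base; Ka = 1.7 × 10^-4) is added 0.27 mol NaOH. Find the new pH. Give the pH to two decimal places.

After neutralization: n(HCOOH) = 0.23 mol, n(HCOO-) = 0.526 mol.
pKa = −log(1.7 × 10^-4) = 3.770
Henderson–Hasselbalch with mole ratio 0.526/0.23: pH = 3.770 + (+0.359)

pH = 4.13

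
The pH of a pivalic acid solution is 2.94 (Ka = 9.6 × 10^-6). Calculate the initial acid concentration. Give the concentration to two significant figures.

[H+] = 10^(-2.94) = 1.15 × 10^-3 M = x
Ka = x²/(C₀ − x) ⇒ C₀ = x + x²/Ka
C₀ = 1.15 × 10^-3 + (1.15 × 10^-3)²/(9.6 × 10^-6) = 1.39 × 10^-1 M

C₀ = 1.4 × 10^-1 M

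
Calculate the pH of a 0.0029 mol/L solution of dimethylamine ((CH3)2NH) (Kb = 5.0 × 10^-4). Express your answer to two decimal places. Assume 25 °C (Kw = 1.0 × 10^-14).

(CH3)2NH + H2O ⇌ (CH3)2NH2+ + OH-
Kb = [OH-]²/(0.0029 − [OH-]) = 5.0 × 10^-4
Here C₀/Kb ≈ 5.8, so the small-[OH-] approximation fails. Use the quadratic:
[OH-] = (−Kb + √(Kb² + 4·Kb·C₀))/2 = 9.80 × 10^-4 M
pOH = 3.01, so pH = 14.00 − pOH = 10.99

pH = 10.99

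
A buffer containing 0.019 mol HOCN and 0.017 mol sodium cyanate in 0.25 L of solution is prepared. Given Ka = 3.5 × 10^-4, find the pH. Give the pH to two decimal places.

pH = 3.41

pKa = −log(3.5 × 10^-4) = 3.456
Using pH = pKa + log([base]/[acid]) with [base]/[acid] = 0.017/0.019:
pH = 3.456 + (-0.048) = 3.41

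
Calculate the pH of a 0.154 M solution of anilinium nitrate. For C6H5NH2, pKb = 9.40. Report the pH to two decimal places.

C6H5NH3+ is the conjugate acid of the weak base C6H5NH2.
Kb = 10^(−9.40) = 3.98 × 10^-10
Ka = Kw/Kb = 1.0×10^-14 / 3.98 × 10^-10 = 2.51 × 10^-5
From the ICE table, Ka = x²/(0.154 − x) = 2.51 × 10^-5.
Assume x ≪ 0.154: x ≈ √(2.51 × 10^-5 × 0.154) = 1.97 × 10^-3 M
pH = −log(1.97 × 10^-3) = 2.71

pH = 2.71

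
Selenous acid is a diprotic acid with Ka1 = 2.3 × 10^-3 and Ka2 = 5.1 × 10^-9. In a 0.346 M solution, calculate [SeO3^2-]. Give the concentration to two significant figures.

First ionization gives [H+] ≈ [HSeO3-] = 2.71 × 10^-2 M.
Second step: Ka2 = [H+][SeO3^2-]/[HSeO3-] ≈ [SeO3^2-] (since [H+] ≈ [HSeO3-]).
So [SeO3^2-] ≈ Ka2.

5.1 × 10^-9 M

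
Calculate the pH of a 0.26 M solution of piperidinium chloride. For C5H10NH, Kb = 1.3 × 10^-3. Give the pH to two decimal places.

pH = 5.85

C5H10NH2+ is the conjugate acid of the weak base C5H10NH.
Ka = Kw/Kb = 1.0×10^-14 / 1.3 × 10^-3 = 7.69 × 10^-12
From the ICE table, Ka = [H+]²/(0.26 − [H+]) = 7.69 × 10^-12.
Neglecting [H+] in the denominator: [H+] = √(7.69 × 10^-12 × 0.26) = 1.41 × 10^-6 M
pH = −log(1.41 × 10^-6) = 5.85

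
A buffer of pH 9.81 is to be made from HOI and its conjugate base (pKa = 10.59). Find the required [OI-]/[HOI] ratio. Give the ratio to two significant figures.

pH = pKa + log(r) ⇒ log(r) = 9.81 − 10.59 = -0.78
r = [OI-]/[HOI] = 10^(-0.78) = 0.166

ratio = 0.17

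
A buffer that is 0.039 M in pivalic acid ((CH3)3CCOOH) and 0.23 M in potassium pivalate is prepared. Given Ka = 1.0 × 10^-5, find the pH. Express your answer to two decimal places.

pH = 5.77

pKa = −log(1.0 × 10^-5) = 5.000
Using pH = pKa + log([base]/[acid]) with [base]/[acid] = 0.23/0.039:
pH = 5.000 + (+0.771) = 5.77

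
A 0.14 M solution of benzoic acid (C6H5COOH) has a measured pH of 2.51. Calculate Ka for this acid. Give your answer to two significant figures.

[H+] = 10^(-2.51) = 3.09 × 10^-3 M
At equilibrium [HA] = 0.14 − 3.09 × 10^-3 = 1.37 × 10^-1 M
Ka = [H+][A-]/[HA] = (3.09 × 10^-3)² / 1.37 × 10^-1 = 7.0 × 10^-5

Ka = 7.0 × 10^-5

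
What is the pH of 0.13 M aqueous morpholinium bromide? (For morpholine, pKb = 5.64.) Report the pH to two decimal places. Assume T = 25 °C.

C4H8ONH2+ is the conjugate acid of the weak base C4H8ONH.
Kb = 10^(−5.64) = 2.29 × 10^-6
Ka = Kw/Kb = 1.0×10^-14 / 2.29 × 10^-6 = 4.37 × 10^-9
Ka = [H+]²/(0.13 − [H+]) = 4.37 × 10^-9
Assume [H+] ≪ 0.13: [H+] ≈ √(4.37 × 10^-9 × 0.13) = 2.38 × 10^-5 M
([H+]/C₀ = 0.018% < 5%, so the approximation holds.)
pH = −log(2.38 × 10^-5) = 4.62

pH = 4.62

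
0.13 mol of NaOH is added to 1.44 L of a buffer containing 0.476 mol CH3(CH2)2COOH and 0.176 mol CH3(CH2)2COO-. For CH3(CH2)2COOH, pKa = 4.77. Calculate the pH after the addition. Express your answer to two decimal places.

OH- converts CH3(CH2)2COOH to CH3(CH2)2COO-: CH3(CH2)2COOH → 0.346 mol, CH3(CH2)2COO- → 0.306 mol.
pH = pKa + log([A⁻]/[HA]) = 4.77 + log(0.306/0.346) = 4.77 -0.053

pH = 4.72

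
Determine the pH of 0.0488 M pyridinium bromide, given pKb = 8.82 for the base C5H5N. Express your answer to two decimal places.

C5H5NH+ is the conjugate acid of the weak base C5H5N.
Kb = 10^(−8.82) = 1.51 × 10^-9
Ka = Kw/Kb = 1.0×10^-14 / 1.51 × 10^-9 = 6.62 × 10^-6
Ka = [H+]²/(0.0488 − [H+]) = 6.62 × 10^-6
Since Ka ≪ C₀, [H+] ≈ √(Ka·C₀) = 5.68 × 10^-4 M.
Check: 1.2% ionized — well under 5%, approximation valid.
pH = −log[H+] = −log(5.68 × 10^-4) = 3.25

pH = 3.25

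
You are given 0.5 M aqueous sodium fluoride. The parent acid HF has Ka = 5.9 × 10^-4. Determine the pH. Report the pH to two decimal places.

pH = 8.46

F- is the conjugate base of the weak acid HF.
Kb = Kw/Ka = 1.0×10^-14 / 5.9 × 10^-4 = 1.69 × 10^-11
From the ICE table, Kb = [OH-]²/(0.5 − [OH-]) = 1.69 × 10^-11.
Assume [OH-] ≪ 0.5: [OH-] ≈ √(1.69 × 10^-11 × 0.5) = 2.91 × 10^-6 M
([OH-]/C₀ = 0.00058% < 5%, so the approximation holds.)
pOH = −log(2.91 × 10^-6) = 5.54; pH = 14.00 − 5.54 = 8.46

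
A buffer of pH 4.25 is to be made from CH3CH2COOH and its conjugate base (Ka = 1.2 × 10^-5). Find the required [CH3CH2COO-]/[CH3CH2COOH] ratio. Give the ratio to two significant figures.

pKa = -log(1.2 × 10^-5) = 4.921
pH = pKa + log(r) ⇒ log(r) = 4.25 − 4.921 = -0.671
r = [CH3CH2COO-]/[CH3CH2COOH] = 10^(-0.671) = 0.213

ratio = 0.21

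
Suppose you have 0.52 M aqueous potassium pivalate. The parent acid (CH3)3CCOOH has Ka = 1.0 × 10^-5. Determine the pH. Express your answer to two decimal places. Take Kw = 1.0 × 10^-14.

pH = 9.36

(CH3)3CCOO- is the conjugate base of the weak acid (CH3)3CCOOH.
Kb = Kw/Ka = 1.0×10^-14 / 1.0 × 10^-5 = 1.00 × 10^-9
Kb = [OH-]²/(0.52 − [OH-]) = 1.00 × 10^-9
Neglecting [OH-] in the denominator: [OH-] = √(1.00 × 10^-9 × 0.52) = 2.28 × 10^-5 M
([OH-]/C₀ = 0.0044% < 5%, so the approximation holds.)
pOH = 4.64, so pH = 14.00 − pOH = 9.36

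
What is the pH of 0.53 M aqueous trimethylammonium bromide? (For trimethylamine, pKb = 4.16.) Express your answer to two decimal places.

pH = 5.06

(CH3)3NH+ is the conjugate acid of the weak base (CH3)3N.
Kb = 10^(−4.16) = 6.92 × 10^-5
Ka = Kw/Kb = 1.0×10^-14 / 6.92 × 10^-5 = 1.45 × 10^-10
Let x = [H+] at equilibrium. Ka = x²/(0.53 − x).
Neglecting x in the denominator: x = √(1.45 × 10^-10 × 0.53) = 8.77 × 10^-6 M
(x/C₀ = 0.0017% < 5%, so the approximation holds.)
pH = −log[H+] = −log(8.77 × 10^-6) = 5.06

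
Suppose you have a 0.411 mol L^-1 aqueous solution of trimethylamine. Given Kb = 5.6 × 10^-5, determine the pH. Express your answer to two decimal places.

(CH3)3N + H2O ⇌ (CH3)3NH+ + OH-
Kb = x²/(0.411 − x) = 5.6 × 10^-5
Neglecting x in the denominator: x = √(5.6 × 10^-5 × 0.411) = 4.80 × 10^-3 M
(x/C₀ = 1.2% < 5%, so the approximation holds.)
pOH = −log(4.80 × 10^-3) = 2.32; pH = 14.00 − 2.32 = 11.68

pH = 11.68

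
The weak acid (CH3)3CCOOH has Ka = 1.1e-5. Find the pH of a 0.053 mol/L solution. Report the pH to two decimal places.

pH = 3.12

(CH3)3CCOOH ⇌ (CH3)3CCOO- + H+
From the ICE table, Ka = [H+]²/(0.053 − [H+]) = 1.1 × 10^-5.
Neglecting [H+] in the denominator: [H+] = √(1.1 × 10^-5 × 0.053) = 7.64 × 10^-4 M
([H+]/C₀ = 1.4% < 5%, so the approximation holds.)
pH = −log[H+] = −log(7.64 × 10^-4) = 3.12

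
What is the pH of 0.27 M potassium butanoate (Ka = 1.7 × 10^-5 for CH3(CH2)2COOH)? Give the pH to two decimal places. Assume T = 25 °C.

pH = 9.10

CH3(CH2)2COO- is the conjugate base of the weak acid CH3(CH2)2COOH.
Kb = Kw/Ka = 1.0×10^-14 / 1.7 × 10^-5 = 5.88 × 10^-10
From the ICE table, Kb = x²/(0.27 − x) = 5.88 × 10^-10.
Neglecting x in the denominator: x = √(5.88 × 10^-10 × 0.27) = 1.26 × 10^-5 M
pOH = 4.90, so pH = 14.00 − pOH = 9.10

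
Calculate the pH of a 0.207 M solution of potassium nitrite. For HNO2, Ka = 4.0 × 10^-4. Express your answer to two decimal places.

pH = 8.36

NO2- is the conjugate base of the weak acid HNO2.
Kb = Kw/Ka = 1.0×10^-14 / 4.0 × 10^-4 = 2.50 × 10^-11
Kb = [OH-]²/(0.207 − [OH-]) = 2.50 × 10^-11
Neglecting [OH-] in the denominator: [OH-] = √(2.50 × 10^-11 × 0.207) = 2.27 × 10^-6 M
([OH-]/C₀ = 0.0011% < 5%, so the approximation holds.)
pOH = −log(2.27 × 10^-6) = 5.64; pH = 14.00 − 5.64 = 8.36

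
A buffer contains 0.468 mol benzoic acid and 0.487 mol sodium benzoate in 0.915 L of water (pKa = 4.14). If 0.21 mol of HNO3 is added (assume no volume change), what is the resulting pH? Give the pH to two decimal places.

pH = 3.75

After neutralization: n(C6H5COOH) = 0.678 mol, n(C6H5COO-) = 0.277 mol.
pH = pKa + log(n_C6H5COO-/n_C6H5COOH) = 4.14 + log(0.277/0.678) = 4.14 + (-0.389)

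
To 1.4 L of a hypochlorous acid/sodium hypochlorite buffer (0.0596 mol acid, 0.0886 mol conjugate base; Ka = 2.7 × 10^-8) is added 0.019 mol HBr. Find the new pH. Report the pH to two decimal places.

After neutralization: n(HOCl) = 0.0786 mol, n(OCl-) = 0.0696 mol.
pKa = −log(2.7 × 10^-8) = 7.569
pH = pKa + log([A⁻]/[HA]) = 7.569 + log(0.0696/0.0786) = 7.569 -0.053

pH = 7.52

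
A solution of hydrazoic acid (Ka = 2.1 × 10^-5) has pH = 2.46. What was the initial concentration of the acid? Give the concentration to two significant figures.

C₀ = 5.8 × 10^-1 M

[H+] = 10^(-2.46) = 3.47 × 10^-3 M = x
Ka = x²/(C₀ − x) ⇒ C₀ = x + x²/Ka
C₀ = 3.47 × 10^-3 + (3.47 × 10^-3)²/(2.1 × 10^-5) = 5.77 × 10^-1 M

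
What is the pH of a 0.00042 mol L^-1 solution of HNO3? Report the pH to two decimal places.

pH = 3.38

HNO3 is a strong acid and dissociates completely, so [H+] = 0.00042 M.
pH = -log(0.00042) = 3.38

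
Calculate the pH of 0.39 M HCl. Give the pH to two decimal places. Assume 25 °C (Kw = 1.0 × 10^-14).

pH = 0.41

HCl is a strong acid and dissociates completely, so [H+] = 0.39 M.
pH = -log(0.39) = 0.41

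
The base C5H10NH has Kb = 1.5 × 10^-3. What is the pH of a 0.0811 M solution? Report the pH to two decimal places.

pH = 12.01

C5H10NH + H2O ⇌ C5H10NH2+ + OH-
From the ICE table, Kb = [OH-]²/(0.0811 − [OH-]) = 1.5 × 10^-3.
[OH-] is not negligible relative to C₀; solve [OH-]² + 0.0015·[OH-] − 0.000122 = 0.
[OH-] = [−0.0015 + √(0.0015² + 0.000487)]/2 = 1.03 × 10^-2 M
pOH = 1.99, so pH = 14.00 − pOH = 12.01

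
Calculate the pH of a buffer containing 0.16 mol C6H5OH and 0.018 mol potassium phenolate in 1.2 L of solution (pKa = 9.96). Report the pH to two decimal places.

Using pH = pKa + log([base]/[acid]) with [base]/[acid] = 0.018/0.16:
pH = 9.96 + (-0.949) = 9.01

pH = 9.01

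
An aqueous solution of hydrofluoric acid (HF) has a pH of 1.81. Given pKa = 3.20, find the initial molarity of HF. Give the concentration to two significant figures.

[H+] = 10^(-1.81) = 1.55 × 10^-2 M = x
Ka = 10^(−3.20) = 6.31 × 10^-4
Ka = x²/(C₀ − x) ⇒ C₀ = x + x²/Ka
C₀ = 1.55 × 10^-2 + (1.55 × 10^-2)²/(6.31 × 10^-4) = 3.96 × 10^-1 M

C₀ = 4.0 × 10^-1 M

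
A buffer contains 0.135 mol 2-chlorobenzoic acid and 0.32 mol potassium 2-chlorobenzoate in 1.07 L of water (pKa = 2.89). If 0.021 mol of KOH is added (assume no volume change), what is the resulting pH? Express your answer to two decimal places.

OH- converts ClC6H4COOH to ClC6H4COO-: ClC6H4COOH → 0.114 mol, ClC6H4COO- → 0.341 mol.
pH = pKa + log(n_ClC6H4COO-/n_ClC6H4COOH) = 2.89 + log(0.341/0.114) = 2.89 + (+0.476)

pH = 3.37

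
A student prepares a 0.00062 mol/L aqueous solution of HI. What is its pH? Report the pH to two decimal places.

pH = 3.21

HI is a strong acid and dissociates completely, so [H+] = 0.00062 M.
pH = -log(0.00062) = 3.21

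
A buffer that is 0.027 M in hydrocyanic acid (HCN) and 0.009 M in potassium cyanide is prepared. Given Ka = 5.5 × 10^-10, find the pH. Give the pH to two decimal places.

pH = 8.78

pKa = −log(5.5 × 10^-10) = 9.260
Using pH = pKa + log([base]/[acid]) with [base]/[acid] = 0.009/0.027:
pH = 9.260 + (-0.477) = 8.78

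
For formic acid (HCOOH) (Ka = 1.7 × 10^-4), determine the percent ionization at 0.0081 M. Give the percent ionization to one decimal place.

HCOOH ⇌ HCOO- + H+; let x = [H+] at equilibrium.
Ka = x²/(C₀ − x); solving the quadratic gives x = 1.09 × 10^-3 M.
% ionization = x/C₀ × 100% = 1.09 × 10^-3/0.0081 × 100% = 13.5%

13.5%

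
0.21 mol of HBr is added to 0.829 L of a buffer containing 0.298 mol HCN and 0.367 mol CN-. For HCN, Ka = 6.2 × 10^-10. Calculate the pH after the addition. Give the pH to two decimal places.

pH = 8.70

Added H+ converts CN- to HCN: HCN → 0.508 mol, CN- → 0.157 mol.
pKa = −log(6.2 × 10^-10) = 9.208
pH = pKa + log(n_CN-/n_HCN) = 9.208 + log(0.157/0.508) = 9.208 + (-0.510)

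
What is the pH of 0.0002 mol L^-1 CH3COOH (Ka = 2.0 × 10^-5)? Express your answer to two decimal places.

pH = 4.27

CH3COOH ⇌ CH3COO- + H+
From the ICE table, Ka = x²/(0.0002 − x) = 2.0 × 10^-5.
Here C₀/Ka ≈ 10, so the small-x approximation fails. Use the quadratic:
x = [−2e-05 + √(2e-05² + 1.6e-08)]/2 = 5.40 × 10^-5 M
pH = −log(5.40 × 10^-5) = 4.27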